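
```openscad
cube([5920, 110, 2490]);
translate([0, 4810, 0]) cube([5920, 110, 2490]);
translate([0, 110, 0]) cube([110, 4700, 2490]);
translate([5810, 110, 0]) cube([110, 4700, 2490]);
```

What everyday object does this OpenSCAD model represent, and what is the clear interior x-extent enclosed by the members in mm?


A house (or room) frame. The interior width is 5700 mm.

Four 2490 mm walls enclosing a rectangle with no floor or roof — a room or house frame. Outside width is 5920 mm and wall thickness is 110 mm, so the interior width is 5920 − 2 × 110 = 5700 mm.


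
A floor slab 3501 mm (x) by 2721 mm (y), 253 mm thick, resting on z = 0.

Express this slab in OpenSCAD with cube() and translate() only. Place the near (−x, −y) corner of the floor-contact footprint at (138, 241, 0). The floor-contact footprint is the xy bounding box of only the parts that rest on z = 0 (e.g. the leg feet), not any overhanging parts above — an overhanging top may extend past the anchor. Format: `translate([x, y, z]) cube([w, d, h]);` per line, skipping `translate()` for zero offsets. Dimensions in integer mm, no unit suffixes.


translate([138, 241, 0]) cube([3501, 2721, 253]);


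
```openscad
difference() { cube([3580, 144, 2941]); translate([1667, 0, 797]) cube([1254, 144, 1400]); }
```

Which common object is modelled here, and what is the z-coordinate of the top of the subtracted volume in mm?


A wall with a window opening. The window head height is 2197 mm.

A wall with a rectangular opening subtracted — a window. Sill at z = 797, opening 1400 mm tall, so the head is at 797 + 1400 = 2197 mm.


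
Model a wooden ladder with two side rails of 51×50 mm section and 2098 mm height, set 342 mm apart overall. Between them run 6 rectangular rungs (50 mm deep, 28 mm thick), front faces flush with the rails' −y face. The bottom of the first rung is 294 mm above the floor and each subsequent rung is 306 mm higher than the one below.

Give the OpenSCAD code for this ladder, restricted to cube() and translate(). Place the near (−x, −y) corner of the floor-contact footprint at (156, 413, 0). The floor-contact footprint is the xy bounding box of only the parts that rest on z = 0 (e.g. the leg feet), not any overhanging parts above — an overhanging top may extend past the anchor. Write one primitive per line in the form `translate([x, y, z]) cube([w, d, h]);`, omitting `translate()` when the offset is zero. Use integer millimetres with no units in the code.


translate([156, 413, 0]) cube([51, 50, 2098]);
translate([447, 413, 0]) cube([51, 50, 2098]);
translate([207, 413, 294]) cube([240, 50, 28]);
translate([207, 413, 600]) cube([240, 50, 28]);
translate([207, 413, 906]) cube([240, 50, 28]);
translate([207, 413, 1212]) cube([240, 50, 28]);
translate([207, 413, 1518]) cube([240, 50, 28]);
translate([207, 413, 1824]) cube([240, 50, 28]);


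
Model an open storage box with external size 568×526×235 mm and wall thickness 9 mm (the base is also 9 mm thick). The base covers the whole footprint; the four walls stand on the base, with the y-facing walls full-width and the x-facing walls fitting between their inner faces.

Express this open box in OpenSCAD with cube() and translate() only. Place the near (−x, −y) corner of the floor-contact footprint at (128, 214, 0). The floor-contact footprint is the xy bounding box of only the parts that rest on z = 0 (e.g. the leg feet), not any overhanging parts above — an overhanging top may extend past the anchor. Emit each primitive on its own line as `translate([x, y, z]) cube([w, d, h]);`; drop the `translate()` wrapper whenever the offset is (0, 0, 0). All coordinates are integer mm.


translate([128, 214, 0]) cube([568, 526, 9]);
translate([128, 214, 9]) cube([568, 9, 226]);
translate([128, 731, 9]) cube([568, 9, 226]);
translate([128, 223, 9]) cube([9, 508, 226]);
translate([687, 223, 9]) cube([9, 508, 226]);


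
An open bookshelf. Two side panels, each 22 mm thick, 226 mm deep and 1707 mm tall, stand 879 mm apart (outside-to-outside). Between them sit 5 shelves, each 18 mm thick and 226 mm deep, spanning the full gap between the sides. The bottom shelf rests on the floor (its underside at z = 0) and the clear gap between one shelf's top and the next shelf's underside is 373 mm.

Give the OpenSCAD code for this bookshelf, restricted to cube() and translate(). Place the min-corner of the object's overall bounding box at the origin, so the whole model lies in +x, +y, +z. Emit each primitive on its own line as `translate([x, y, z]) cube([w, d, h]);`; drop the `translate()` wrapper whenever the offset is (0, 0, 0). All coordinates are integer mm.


cube([22, 226, 1707]);
translate([857, 0, 0]) cube([22, 226, 1707]);
translate([22, 0, 0]) cube([835, 226, 18]);
translate([22, 0, 391]) cube([835, 226, 18]);
translate([22, 0, 782]) cube([835, 226, 18]);
translate([22, 0, 1173]) cube([835, 226, 18]);
translate([22, 0, 1564]) cube([835, 226, 18]);


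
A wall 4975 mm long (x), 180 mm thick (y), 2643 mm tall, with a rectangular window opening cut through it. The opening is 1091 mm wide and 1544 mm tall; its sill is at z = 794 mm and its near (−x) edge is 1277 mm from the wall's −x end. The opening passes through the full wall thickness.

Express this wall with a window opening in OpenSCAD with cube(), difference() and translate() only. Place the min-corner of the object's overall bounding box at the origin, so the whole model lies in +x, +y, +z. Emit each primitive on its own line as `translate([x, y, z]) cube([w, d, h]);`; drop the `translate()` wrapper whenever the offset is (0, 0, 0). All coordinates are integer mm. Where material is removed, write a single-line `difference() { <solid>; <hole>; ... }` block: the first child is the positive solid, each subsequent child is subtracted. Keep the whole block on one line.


difference() { cube([4975, 180, 2643]); translate([1277, 0, 794]) cube([1091, 180, 1544]); }


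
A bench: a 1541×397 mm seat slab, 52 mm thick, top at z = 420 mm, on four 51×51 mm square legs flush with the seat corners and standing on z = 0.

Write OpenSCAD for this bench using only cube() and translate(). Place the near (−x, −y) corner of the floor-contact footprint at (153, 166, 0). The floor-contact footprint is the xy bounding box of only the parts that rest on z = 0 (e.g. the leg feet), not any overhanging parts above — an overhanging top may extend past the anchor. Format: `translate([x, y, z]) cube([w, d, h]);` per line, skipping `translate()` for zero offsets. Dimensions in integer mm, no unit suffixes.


// leg_h = 420 − 52 = 368
translate([153, 166, 368]) cube([1541, 397, 52]);
translate([153, 166, 0]) cube([51, 51, 368]);
translate([153, 512, 0]) cube([51, 51, 368]);
translate([1643, 166, 0]) cube([51, 51, 368]);
translate([1643, 512, 0]) cube([51, 51, 368]);


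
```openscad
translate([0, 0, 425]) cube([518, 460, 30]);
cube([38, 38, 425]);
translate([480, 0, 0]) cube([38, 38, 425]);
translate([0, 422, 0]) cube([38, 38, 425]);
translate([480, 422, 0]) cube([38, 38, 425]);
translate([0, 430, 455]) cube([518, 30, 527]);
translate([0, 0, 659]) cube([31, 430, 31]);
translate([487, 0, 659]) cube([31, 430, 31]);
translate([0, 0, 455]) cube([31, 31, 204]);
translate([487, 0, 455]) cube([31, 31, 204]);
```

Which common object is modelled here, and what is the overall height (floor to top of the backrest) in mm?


A chair. The overall height is 982 mm.

A slab on four corner posts with a tall panel at the back — a chair. The seat slab sits at z = 425 with thickness 30, and the 527 mm backrest starts at the seat top, so the overall height is 425 + 30 + 527 = 982 mm.


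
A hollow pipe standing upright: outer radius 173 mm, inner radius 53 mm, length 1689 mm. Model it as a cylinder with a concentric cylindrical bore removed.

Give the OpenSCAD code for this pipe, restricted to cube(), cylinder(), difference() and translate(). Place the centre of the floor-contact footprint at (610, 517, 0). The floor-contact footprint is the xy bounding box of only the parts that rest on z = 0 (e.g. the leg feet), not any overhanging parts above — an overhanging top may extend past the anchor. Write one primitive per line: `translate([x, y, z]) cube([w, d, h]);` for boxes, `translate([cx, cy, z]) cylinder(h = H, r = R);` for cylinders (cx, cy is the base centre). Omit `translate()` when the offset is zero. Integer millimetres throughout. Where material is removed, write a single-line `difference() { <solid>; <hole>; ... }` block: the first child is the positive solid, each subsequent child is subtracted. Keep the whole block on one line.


difference() { translate([610, 517, 0]) cylinder(h = 1689, r = 173); translate([610, 517, 0]) cylinder(h = 1689, r = 53); }


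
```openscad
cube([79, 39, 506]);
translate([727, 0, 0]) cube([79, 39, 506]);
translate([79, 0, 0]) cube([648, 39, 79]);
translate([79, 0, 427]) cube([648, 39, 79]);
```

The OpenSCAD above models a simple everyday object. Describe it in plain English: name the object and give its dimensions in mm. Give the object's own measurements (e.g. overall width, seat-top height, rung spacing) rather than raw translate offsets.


A rectangular picture frame lying in the x–z plane (depth along y). The opening is 648 mm wide (x) by 348 mm tall (z), surrounded by a border 79 mm wide on all four sides. The frame is 39 mm deep and is made of two full-height vertical stiles with two horizontal rails fitted between them.


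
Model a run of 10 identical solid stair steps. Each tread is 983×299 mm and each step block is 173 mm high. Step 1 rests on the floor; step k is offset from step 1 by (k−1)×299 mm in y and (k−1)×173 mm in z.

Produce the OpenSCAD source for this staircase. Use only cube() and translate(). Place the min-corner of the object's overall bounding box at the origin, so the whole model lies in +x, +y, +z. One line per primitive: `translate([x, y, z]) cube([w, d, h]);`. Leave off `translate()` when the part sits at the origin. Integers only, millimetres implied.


cube([983, 299, 173]);
translate([0, 299, 173]) cube([983, 299, 173]);
translate([0, 598, 346]) cube([983, 299, 173]);
translate([0, 897, 519]) cube([983, 299, 173]);
translate([0, 1196, 692]) cube([983, 299, 173]);
translate([0, 1495, 865]) cube([983, 299, 173]);
translate([0, 1794, 1038]) cube([983, 299, 173]);
translate([0, 2093, 1211]) cube([983, 299, 173]);
translate([0, 2392, 1384]) cube([983, 299, 173]);
translate([0, 2691, 1557]) cube([983, 299, 173]);


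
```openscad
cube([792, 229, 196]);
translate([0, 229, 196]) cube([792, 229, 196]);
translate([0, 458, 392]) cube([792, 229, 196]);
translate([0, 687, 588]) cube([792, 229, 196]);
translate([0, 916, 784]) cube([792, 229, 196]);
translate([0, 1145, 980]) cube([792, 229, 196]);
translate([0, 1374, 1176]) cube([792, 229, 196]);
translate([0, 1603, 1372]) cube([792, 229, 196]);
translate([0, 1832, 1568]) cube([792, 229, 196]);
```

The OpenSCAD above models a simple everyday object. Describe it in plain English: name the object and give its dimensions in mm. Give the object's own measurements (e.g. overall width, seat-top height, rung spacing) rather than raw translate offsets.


A straight staircase of 9 solid steps. Each step is 792 mm wide (x), 229 mm deep (y, the going) and 196 mm tall (the rise). The first step rests on the floor; each subsequent step sits one going further in +y and one rise higher in +z, directly behind and above the previous step with no overlap.


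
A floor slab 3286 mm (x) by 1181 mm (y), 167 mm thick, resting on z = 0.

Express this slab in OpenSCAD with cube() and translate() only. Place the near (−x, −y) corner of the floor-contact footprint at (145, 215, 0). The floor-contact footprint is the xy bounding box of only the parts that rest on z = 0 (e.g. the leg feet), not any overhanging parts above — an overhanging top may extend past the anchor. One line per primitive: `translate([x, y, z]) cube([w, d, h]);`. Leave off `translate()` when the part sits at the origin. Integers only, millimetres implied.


translate([145, 215, 0]) cube([3286, 1181, 167]);


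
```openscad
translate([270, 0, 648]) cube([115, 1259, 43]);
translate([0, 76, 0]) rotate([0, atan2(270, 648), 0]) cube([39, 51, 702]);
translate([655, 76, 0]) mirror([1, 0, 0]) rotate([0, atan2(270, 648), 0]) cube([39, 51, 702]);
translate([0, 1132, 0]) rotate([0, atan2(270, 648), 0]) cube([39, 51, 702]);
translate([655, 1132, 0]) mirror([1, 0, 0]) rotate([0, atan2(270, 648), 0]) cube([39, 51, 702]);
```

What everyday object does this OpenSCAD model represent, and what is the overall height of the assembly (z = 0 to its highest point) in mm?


A sawhorse. The overall height is 691 mm.

A beam across two mirrored pairs of raked legs — a sawhorse. The beam's underside is at z = 648 (matching the legs' vertical rise in atan2(270, 648)) and the beam is 43 mm tall, so its top is at 648 + 43 = 691 mm. The raked legs top out at the beam's underside, so that is the highest point.


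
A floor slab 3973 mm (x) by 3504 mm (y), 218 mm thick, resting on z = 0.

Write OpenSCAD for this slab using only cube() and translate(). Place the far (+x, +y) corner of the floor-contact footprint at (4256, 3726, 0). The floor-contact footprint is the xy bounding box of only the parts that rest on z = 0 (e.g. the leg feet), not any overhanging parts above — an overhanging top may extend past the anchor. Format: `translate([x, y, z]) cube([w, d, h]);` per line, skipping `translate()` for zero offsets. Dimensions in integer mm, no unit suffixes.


translate([283, 222, 0]) cube([3973, 3504, 218]);


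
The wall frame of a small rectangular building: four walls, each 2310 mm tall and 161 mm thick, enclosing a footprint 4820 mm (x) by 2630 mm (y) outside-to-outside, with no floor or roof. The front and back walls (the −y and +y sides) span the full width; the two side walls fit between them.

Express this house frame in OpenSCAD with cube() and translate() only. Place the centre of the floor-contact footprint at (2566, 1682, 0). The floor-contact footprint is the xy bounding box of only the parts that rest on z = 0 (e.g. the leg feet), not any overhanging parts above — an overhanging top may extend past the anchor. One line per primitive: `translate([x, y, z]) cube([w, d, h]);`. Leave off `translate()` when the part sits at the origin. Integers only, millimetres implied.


translate([156, 367, 0]) cube([4820, 161, 2310]);
translate([156, 2836, 0]) cube([4820, 161, 2310]);
translate([156, 528, 0]) cube([161, 2308, 2310]);
translate([4815, 528, 0]) cube([161, 2308, 2310]);


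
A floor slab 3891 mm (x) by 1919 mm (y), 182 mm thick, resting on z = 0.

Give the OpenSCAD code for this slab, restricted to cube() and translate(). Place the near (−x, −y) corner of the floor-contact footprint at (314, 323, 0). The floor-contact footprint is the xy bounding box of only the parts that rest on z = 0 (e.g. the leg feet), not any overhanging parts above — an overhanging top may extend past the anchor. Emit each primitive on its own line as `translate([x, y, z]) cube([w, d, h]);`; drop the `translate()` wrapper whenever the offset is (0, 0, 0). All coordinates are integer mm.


translate([314, 323, 0]) cube([3891, 1919, 182]);


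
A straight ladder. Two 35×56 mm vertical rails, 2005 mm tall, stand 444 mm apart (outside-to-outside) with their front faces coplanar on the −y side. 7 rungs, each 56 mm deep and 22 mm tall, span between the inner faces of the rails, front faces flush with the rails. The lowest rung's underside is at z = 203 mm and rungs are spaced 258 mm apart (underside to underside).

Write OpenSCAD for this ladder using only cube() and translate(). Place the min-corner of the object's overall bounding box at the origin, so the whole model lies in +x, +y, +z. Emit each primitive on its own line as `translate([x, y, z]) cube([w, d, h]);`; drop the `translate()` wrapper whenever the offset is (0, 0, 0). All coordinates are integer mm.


cube([35, 56, 2005]);
translate([409, 0, 0]) cube([35, 56, 2005]);
translate([35, 0, 203]) cube([374, 56, 22]);
translate([35, 0, 461]) cube([374, 56, 22]);
translate([35, 0, 719]) cube([374, 56, 22]);
translate([35, 0, 977]) cube([374, 56, 22]);
translate([35, 0, 1235]) cube([374, 56, 22]);
translate([35, 0, 1493]) cube([374, 56, 22]);
translate([35, 0, 1751]) cube([374, 56, 22]);


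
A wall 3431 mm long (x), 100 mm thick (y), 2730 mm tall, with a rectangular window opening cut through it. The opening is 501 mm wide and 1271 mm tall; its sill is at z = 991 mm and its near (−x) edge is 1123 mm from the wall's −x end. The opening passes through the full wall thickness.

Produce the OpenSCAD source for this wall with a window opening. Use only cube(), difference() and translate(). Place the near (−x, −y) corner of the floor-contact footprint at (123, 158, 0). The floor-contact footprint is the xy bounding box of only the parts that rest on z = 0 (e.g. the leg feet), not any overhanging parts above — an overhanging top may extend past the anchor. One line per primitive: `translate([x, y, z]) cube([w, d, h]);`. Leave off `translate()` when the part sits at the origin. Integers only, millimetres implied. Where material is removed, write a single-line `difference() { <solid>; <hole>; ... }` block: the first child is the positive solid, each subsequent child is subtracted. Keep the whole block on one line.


difference() { translate([123, 158, 0]) cube([3431, 100, 2730]); translate([1246, 158, 991]) cube([501, 100, 1271]); }


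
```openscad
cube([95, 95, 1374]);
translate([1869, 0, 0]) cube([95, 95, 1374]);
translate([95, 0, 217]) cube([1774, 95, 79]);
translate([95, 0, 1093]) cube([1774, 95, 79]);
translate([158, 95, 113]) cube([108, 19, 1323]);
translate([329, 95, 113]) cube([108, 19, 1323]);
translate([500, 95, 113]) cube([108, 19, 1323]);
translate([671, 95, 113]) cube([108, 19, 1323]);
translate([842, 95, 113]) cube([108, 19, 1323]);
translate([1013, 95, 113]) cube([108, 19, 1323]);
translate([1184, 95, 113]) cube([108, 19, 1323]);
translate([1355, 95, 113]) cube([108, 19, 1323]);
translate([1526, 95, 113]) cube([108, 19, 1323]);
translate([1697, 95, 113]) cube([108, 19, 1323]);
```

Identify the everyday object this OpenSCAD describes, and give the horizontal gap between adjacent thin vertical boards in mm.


A fence section. The picket gap is 63 mm.

Two posts, two rails, 10 pickets — a fence section. Span 1774 mm holds 10 pickets of 108 mm with 11 equal gaps: ⌊(1774 − 10·108) / 11⌋ = 63 mm.


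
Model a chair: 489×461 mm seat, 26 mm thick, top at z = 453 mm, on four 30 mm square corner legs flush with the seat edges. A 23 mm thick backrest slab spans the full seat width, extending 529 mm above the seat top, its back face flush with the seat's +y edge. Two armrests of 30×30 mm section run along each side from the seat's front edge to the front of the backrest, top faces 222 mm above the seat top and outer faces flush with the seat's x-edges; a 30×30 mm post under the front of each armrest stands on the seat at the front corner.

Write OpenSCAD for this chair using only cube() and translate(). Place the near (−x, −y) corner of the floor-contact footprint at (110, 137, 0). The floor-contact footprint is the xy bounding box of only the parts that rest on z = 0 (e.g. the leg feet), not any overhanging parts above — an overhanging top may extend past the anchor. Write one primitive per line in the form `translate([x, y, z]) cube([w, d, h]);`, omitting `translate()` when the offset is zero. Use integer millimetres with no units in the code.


translate([110, 137, 427]) cube([489, 461, 26]);
translate([110, 137, 0]) cube([30, 30, 427]);
translate([569, 137, 0]) cube([30, 30, 427]);
translate([110, 568, 0]) cube([30, 30, 427]);
translate([569, 568, 0]) cube([30, 30, 427]);
translate([110, 575, 453]) cube([489, 23, 529]);
translate([110, 137, 645]) cube([30, 438, 30]);
translate([569, 137, 645]) cube([30, 438, 30]);
translate([110, 137, 453]) cube([30, 30, 192]);
translate([569, 137, 453]) cube([30, 30, 192]);


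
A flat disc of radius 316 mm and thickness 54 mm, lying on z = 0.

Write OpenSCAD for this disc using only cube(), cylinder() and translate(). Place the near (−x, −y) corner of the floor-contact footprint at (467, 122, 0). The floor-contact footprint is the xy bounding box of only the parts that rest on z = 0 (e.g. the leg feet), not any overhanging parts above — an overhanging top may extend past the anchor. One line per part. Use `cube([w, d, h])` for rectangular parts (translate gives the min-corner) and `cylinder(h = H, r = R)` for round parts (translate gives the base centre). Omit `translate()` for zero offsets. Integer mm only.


translate([783, 438, 0]) cylinder(h = 54, r = 316);


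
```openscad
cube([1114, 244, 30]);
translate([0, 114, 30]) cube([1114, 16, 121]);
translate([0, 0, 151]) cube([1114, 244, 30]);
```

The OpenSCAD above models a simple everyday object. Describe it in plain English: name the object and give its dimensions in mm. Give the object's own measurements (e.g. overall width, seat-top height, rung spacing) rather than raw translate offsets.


An I-beam lying along x, 1114 mm long. Overall section height 181 mm. Two flanges 244 mm wide (y) and 30 mm thick, one on the floor and one at the top; a web 16 mm thick runs between them, centred on the flange width.


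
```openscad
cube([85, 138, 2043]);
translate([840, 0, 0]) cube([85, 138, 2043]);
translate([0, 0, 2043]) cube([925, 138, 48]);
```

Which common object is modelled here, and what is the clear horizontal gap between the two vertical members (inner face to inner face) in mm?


A door frame. The clear opening width is 755 mm.

Two 2043 mm tall posts with a header on top — a door frame. The left jamb is 85 mm wide at x = 0; the right jamb starts at x = 840. The clear opening is 840 − 85 = 755 mm.


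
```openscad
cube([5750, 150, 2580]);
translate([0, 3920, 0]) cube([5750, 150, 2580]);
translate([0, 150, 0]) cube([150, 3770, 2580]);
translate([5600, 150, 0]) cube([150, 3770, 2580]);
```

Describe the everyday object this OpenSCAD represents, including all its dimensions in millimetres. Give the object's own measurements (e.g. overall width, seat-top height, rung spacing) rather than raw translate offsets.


The wall frame of a small rectangular building: four walls, each 2580 mm tall and 150 mm thick, enclosing a footprint 5750 mm (x) by 4070 mm (y) outside-to-outside, with no floor or roof. The front and back walls (the −y and +y sides) span the full width; the two side walls fit between them.


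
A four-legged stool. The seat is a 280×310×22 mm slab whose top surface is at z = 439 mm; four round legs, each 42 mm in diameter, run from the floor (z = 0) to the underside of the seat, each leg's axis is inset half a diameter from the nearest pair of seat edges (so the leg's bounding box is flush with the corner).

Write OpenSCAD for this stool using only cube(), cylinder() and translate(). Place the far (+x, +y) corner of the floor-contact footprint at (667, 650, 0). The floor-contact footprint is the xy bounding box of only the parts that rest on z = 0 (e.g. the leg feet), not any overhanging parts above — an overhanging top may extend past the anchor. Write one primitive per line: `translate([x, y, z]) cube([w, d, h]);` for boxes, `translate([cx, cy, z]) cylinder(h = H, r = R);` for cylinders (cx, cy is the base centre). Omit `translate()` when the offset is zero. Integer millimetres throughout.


translate([387, 340, 417]) cube([280, 310, 22]);
translate([408, 361, 0]) cylinder(h = 417, r = 21);
translate([646, 361, 0]) cylinder(h = 417, r = 21);
translate([408, 629, 0]) cylinder(h = 417, r = 21);
translate([646, 629, 0]) cylinder(h = 417, r = 21);


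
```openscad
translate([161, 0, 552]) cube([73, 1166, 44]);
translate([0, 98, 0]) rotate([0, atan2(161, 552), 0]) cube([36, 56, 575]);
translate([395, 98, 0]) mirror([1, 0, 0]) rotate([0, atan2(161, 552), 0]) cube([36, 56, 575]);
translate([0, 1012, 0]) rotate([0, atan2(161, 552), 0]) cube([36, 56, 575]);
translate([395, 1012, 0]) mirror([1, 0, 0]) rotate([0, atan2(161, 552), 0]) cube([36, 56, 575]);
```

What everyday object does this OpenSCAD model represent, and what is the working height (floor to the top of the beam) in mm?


A sawhorse. The overall height is 596 mm.

A beam across two mirrored pairs of raked legs — a sawhorse. The beam's underside is at z = 552 (matching the legs' vertical rise in atan2(161, 552)) and the beam is 44 mm tall, so its top is at 552 + 44 = 596 mm. The raked legs top out at the beam's underside, so that is the highest point.


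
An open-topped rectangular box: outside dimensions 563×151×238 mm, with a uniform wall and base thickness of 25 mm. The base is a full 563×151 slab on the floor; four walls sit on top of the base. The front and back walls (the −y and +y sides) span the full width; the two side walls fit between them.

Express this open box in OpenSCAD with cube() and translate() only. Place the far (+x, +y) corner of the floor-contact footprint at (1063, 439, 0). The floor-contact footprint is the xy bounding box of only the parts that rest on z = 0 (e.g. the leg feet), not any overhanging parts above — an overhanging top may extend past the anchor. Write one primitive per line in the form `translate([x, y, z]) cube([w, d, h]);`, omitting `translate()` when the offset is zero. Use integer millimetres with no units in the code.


translate([500, 288, 0]) cube([563, 151, 25]);
translate([500, 288, 25]) cube([563, 25, 213]);
translate([500, 414, 25]) cube([563, 25, 213]);
translate([500, 313, 25]) cube([25, 101, 213]);
translate([1038, 313, 25]) cube([25, 101, 213]);


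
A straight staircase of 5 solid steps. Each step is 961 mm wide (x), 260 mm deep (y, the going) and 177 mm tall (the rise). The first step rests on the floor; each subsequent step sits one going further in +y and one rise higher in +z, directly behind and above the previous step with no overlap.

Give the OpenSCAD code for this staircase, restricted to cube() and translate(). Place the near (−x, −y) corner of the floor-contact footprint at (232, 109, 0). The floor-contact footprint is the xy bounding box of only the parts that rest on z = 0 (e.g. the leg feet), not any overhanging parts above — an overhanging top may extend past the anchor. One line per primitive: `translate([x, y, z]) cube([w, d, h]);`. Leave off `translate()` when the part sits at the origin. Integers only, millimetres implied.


translate([232, 109, 0]) cube([961, 260, 177]);
translate([232, 369, 177]) cube([961, 260, 177]);
translate([232, 629, 354]) cube([961, 260, 177]);
translate([232, 889, 531]) cube([961, 260, 177]);
translate([232, 1149, 708]) cube([961, 260, 177]);


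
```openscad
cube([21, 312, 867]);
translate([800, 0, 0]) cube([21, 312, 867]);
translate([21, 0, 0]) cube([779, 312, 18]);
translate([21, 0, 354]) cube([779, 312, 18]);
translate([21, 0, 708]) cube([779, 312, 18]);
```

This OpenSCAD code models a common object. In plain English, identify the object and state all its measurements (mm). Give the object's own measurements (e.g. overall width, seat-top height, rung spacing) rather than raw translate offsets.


An open bookshelf. Two side panels, each 21 mm thick, 312 mm deep and 867 mm tall, stand 821 mm apart (outside-to-outside). Between them sit 3 shelves, each 18 mm thick and 312 mm deep, spanning the full gap between the sides. The bottom shelf rests on the floor (its underside at z = 0) and the clear gap between one shelf's top and the next shelf's underside is 336 mm.


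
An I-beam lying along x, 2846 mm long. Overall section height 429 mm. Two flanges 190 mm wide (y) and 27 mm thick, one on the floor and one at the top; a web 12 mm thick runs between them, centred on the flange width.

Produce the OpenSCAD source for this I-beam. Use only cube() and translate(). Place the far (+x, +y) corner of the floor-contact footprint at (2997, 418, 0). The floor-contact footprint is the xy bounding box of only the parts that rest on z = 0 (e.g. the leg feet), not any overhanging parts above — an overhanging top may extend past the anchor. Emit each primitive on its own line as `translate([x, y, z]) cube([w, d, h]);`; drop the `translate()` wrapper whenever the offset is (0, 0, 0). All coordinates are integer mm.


translate([151, 228, 0]) cube([2846, 190, 27]);
translate([151, 317, 27]) cube([2846, 12, 375]);
translate([151, 228, 402]) cube([2846, 190, 27]);


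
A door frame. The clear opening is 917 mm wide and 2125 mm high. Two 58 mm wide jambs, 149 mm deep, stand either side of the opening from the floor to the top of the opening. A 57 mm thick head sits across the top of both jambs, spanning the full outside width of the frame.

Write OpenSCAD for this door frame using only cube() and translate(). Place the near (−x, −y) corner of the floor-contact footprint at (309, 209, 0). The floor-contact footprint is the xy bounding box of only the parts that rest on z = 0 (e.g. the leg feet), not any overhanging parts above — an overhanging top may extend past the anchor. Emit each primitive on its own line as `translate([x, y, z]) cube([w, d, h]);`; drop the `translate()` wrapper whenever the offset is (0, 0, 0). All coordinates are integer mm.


translate([309, 209, 0]) cube([58, 149, 2125]);
translate([1284, 209, 0]) cube([58, 149, 2125]);
translate([309, 209, 2125]) cube([1033, 149, 57]);


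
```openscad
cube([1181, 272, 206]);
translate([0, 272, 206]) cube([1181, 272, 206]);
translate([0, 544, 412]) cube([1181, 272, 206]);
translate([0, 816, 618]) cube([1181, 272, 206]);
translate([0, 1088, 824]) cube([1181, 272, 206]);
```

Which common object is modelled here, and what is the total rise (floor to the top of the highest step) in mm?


A staircase. The total rise is 1030 mm.

5 identical blocks, each offset up and back from the previous — a staircase. Each step is 206 mm tall and there are 5 of them, so the total rise is 5 × 206 = 1030 mm.


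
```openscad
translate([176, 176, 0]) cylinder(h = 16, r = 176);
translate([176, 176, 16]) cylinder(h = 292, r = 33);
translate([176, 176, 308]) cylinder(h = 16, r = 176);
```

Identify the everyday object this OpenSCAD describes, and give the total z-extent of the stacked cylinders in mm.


A spool. The overall height is 324 mm.

Three coaxial cylinders, large–small–large — a spool. Two 16 mm flanges and a 292 mm core give 16 + 292 + 16 = 324 mm.


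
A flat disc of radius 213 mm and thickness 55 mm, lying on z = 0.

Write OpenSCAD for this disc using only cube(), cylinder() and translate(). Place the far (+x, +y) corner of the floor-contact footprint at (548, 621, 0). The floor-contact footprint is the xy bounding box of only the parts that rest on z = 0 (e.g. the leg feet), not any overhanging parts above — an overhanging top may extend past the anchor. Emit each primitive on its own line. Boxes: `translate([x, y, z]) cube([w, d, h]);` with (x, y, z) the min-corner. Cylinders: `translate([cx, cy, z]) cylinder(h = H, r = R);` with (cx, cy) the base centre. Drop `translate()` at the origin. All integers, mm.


translate([335, 408, 0]) cylinder(h = 55, r = 213);


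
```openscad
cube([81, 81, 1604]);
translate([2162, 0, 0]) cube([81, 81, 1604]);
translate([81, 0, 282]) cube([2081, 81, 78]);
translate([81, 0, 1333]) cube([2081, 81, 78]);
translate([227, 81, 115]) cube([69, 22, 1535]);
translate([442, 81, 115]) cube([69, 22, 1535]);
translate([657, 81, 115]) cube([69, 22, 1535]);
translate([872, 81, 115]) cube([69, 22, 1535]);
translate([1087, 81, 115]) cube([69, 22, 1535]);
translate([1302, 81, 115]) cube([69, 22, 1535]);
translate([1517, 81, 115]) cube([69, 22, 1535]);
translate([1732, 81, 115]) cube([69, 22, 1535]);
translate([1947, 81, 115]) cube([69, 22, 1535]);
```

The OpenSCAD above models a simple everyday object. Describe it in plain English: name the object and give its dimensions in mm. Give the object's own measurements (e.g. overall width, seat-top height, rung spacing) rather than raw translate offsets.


A fence section. Two 81×81 mm posts, 1604 mm tall, stand on the floor with a clear span of 2081 mm between their inner faces. Two horizontal rails of 81×78 mm section span the gap between the posts with their undersides at z = 282 mm and z = 1333 mm, flush with the posts' −y face. 9 pickets, each 69 mm wide, 22 mm thick and 1535 mm tall, are fixed to the +y face of the rails with their bottoms at z = 115 mm, spaced across the span with a 146 mm gap after the −x post and between neighbouring pickets and before the +x post.


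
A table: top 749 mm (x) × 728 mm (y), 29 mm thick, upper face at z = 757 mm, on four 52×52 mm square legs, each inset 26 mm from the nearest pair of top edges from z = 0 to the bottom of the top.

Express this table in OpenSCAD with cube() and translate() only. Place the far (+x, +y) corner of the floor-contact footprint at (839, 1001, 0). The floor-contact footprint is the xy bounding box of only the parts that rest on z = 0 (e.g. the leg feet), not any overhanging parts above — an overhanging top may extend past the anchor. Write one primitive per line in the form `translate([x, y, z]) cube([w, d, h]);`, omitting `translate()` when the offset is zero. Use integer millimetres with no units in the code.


// leg_h = 757 - 29 = 728
translate([116, 299, 728]) cube([749, 728, 29]);
translate([142, 325, 0]) cube([52, 52, 728]);
translate([787, 325, 0]) cube([52, 52, 728]);
translate([142, 949, 0]) cube([52, 52, 728]);
translate([787, 949, 0]) cube([52, 52, 728]);


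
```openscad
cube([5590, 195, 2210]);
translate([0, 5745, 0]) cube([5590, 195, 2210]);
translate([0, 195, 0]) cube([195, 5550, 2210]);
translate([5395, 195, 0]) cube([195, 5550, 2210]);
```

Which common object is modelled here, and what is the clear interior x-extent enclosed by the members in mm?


A house (or room) frame. The interior width is 5200 mm.

Four 2210 mm walls enclosing a rectangle with no floor or roof — a room or house frame. Outside width is 5590 mm and wall thickness is 195 mm, so the interior width is 5590 − 2 × 195 = 5200 mm.


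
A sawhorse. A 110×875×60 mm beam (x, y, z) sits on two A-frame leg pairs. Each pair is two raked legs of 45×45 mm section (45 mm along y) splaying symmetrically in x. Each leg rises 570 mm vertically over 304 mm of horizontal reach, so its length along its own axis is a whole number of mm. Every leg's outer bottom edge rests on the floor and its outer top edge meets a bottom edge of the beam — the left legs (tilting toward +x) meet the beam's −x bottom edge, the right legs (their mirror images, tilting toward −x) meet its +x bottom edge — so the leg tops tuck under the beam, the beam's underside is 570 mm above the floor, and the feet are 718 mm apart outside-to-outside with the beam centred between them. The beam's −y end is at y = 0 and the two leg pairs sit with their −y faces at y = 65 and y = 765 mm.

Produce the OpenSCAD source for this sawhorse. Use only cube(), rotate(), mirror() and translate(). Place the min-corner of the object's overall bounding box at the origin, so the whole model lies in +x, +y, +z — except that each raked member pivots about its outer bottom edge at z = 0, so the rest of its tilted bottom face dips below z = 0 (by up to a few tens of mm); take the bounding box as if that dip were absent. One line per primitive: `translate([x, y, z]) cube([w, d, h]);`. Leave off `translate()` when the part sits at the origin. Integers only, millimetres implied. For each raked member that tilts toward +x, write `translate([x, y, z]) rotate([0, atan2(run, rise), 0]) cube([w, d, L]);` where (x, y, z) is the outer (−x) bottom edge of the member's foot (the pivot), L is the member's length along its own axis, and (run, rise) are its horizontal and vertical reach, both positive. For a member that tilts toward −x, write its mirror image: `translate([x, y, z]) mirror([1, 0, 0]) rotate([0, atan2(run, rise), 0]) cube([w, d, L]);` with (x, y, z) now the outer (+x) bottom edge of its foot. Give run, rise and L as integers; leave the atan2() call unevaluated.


translate([304, 0, 570]) cube([110, 875, 60]);
translate([0, 65, 0]) rotate([0, atan2(304, 570), 0]) cube([45, 45, 646]);
translate([718, 65, 0]) mirror([1, 0, 0]) rotate([0, atan2(304, 570), 0]) cube([45, 45, 646]);
translate([0, 765, 0]) rotate([0, atan2(304, 570), 0]) cube([45, 45, 646]);
translate([718, 765, 0]) mirror([1, 0, 0]) rotate([0, atan2(304, 570), 0]) cube([45, 45, 646]);


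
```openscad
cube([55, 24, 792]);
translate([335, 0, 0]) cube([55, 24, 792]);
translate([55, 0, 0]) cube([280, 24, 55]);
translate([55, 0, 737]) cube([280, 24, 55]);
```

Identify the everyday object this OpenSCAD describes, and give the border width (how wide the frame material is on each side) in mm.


A picture frame. The border width is 55 mm.

Four thin pieces enclosing a rectangular opening — a picture frame. The two full-height stiles are 792 mm tall; the top rail sits at z = 737 and is 55 mm tall, so the border above the opening is 792 − 737 = 55 mm, matching the stile x-width.


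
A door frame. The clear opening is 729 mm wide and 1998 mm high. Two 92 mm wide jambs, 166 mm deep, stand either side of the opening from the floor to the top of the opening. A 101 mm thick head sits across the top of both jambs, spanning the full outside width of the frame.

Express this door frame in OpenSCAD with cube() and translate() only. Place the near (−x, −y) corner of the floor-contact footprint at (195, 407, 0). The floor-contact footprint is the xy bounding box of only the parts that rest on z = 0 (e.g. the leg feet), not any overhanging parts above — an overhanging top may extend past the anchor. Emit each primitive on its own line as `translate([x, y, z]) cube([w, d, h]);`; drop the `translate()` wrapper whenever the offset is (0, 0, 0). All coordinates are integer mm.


translate([195, 407, 0]) cube([92, 166, 1998]);
translate([1016, 407, 0]) cube([92, 166, 1998]);
translate([195, 407, 1998]) cube([913, 166, 101]);


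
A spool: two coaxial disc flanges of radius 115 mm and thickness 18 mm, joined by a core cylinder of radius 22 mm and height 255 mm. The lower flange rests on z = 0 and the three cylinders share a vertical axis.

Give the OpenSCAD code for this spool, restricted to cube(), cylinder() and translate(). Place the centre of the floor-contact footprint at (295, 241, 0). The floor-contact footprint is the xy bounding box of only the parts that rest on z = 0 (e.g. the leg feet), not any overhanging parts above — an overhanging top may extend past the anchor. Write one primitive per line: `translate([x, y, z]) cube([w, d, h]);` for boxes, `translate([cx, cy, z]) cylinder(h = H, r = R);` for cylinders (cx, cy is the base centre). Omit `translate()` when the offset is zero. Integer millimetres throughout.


translate([295, 241, 0]) cylinder(h = 18, r = 115);
translate([295, 241, 18]) cylinder(h = 255, r = 22);
translate([295, 241, 273]) cylinder(h = 18, r = 115);


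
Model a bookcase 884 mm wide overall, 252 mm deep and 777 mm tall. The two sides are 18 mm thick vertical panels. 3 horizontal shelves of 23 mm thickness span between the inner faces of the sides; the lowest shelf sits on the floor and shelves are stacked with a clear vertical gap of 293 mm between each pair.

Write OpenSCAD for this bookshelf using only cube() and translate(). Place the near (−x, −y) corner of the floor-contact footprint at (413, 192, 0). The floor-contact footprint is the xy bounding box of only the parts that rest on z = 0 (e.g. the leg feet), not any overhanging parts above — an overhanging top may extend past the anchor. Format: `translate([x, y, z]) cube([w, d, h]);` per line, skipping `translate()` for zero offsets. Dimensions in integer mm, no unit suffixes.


translate([413, 192, 0]) cube([18, 252, 777]);
translate([1279, 192, 0]) cube([18, 252, 777]);
translate([431, 192, 0]) cube([848, 252, 23]);
translate([431, 192, 316]) cube([848, 252, 23]);
translate([431, 192, 632]) cube([848, 252, 23]);


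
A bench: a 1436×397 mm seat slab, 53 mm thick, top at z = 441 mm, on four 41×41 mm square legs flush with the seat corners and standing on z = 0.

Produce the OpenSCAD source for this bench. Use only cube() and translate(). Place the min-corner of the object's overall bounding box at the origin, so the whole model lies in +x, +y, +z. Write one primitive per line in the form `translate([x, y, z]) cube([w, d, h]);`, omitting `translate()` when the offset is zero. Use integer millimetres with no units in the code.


// leg_h = 441 − 53 = 388
translate([0, 0, 388]) cube([1436, 397, 53]);
cube([41, 41, 388]);
translate([0, 356, 0]) cube([41, 41, 388]);
translate([1395, 0, 0]) cube([41, 41, 388]);
translate([1395, 356, 0]) cube([41, 41, 388]);
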